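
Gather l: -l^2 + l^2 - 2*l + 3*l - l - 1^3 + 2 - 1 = 0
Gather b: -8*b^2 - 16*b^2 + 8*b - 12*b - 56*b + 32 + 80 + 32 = -24*b^2 - 60*b + 144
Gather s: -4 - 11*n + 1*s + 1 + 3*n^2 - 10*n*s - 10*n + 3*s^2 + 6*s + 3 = 3*n^2 - 21*n + 3*s^2 + s*(7 - 10*n)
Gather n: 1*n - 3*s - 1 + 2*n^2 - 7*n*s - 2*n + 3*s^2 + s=2*n^2 + n*(-7*s - 1) + 3*s^2 - 2*s - 1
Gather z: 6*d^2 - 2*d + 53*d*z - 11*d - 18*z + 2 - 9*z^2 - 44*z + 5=6*d^2 - 13*d - 9*z^2 + z*(53*d - 62) + 7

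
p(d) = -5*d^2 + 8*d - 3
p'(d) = 8 - 10*d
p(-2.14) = -43.02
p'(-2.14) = 29.40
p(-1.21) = -20.00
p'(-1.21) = 20.10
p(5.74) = -121.82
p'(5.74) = -49.40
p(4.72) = -76.63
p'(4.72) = -39.20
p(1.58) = -2.84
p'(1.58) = -7.80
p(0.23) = -1.42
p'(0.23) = 5.70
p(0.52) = -0.19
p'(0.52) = 2.80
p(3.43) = -34.38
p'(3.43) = -26.30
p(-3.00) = -72.00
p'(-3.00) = 38.00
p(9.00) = -336.00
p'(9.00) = -82.00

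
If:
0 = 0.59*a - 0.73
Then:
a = 1.24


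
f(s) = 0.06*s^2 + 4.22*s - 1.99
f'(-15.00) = 2.42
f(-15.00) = -51.79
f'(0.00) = 4.22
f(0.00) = -1.99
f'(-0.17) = 4.20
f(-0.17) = -2.71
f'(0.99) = 4.34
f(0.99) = 2.25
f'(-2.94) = 3.87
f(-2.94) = -13.88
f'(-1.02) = 4.10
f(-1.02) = -6.23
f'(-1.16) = 4.08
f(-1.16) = -6.80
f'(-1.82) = 4.00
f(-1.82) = -9.47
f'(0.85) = 4.32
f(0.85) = 1.64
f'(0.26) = 4.25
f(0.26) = -0.89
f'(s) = 0.12*s + 4.22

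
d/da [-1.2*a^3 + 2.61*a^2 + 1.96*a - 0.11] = -3.6*a^2 + 5.22*a + 1.96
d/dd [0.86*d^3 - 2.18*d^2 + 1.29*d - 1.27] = 2.58*d^2 - 4.36*d + 1.29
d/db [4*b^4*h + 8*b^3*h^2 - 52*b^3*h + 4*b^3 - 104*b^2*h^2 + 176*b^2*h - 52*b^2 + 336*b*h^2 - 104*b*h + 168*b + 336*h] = 16*b^3*h + 24*b^2*h^2 - 156*b^2*h + 12*b^2 - 208*b*h^2 + 352*b*h - 104*b + 336*h^2 - 104*h + 168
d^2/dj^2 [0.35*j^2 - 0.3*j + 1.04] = 0.700000000000000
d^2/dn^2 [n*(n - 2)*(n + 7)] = 6*n + 10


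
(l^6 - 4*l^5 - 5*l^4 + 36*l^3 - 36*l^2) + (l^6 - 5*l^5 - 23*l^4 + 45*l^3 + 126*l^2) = 2*l^6 - 9*l^5 - 28*l^4 + 81*l^3 + 90*l^2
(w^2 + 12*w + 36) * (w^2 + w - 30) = w^4 + 13*w^3 + 18*w^2 - 324*w - 1080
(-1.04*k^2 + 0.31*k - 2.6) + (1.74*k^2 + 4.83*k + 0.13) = 0.7*k^2 + 5.14*k - 2.47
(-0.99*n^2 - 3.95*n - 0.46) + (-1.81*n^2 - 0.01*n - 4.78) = -2.8*n^2 - 3.96*n - 5.24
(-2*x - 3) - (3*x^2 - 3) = -3*x^2 - 2*x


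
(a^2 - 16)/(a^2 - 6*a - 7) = (16 - a^2)/(-a^2 + 6*a + 7)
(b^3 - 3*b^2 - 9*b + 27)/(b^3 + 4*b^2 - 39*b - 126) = (b^2 - 6*b + 9)/(b^2 + b - 42)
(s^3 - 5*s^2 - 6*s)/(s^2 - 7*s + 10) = s*(s^2 - 5*s - 6)/(s^2 - 7*s + 10)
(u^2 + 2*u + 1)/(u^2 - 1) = (u + 1)/(u - 1)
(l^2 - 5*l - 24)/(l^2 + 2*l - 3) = (l - 8)/(l - 1)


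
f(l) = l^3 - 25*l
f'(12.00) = 407.00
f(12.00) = 1428.00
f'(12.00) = 407.00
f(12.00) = 1428.00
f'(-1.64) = -16.93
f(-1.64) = 36.59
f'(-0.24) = -24.83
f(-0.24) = 5.99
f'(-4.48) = 35.21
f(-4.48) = 22.08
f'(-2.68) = -3.45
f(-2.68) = 47.75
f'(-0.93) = -22.41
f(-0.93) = 22.45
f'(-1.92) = -13.94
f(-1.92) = 40.92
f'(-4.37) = 32.29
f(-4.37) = 25.80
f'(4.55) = 37.11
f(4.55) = -19.55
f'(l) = 3*l^2 - 25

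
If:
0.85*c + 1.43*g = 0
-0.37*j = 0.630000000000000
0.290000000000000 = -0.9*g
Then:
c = 0.54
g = -0.32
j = -1.70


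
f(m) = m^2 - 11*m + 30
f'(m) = 2*m - 11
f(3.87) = 2.41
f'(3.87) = -3.26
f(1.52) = 15.59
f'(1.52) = -7.96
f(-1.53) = 49.17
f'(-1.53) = -14.06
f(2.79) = 7.09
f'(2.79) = -5.42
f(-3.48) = 80.39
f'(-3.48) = -17.96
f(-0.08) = 30.89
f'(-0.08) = -11.16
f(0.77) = 22.12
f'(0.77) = -9.46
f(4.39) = 0.98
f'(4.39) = -2.22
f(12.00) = 42.00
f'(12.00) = 13.00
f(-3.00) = 72.00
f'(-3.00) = -17.00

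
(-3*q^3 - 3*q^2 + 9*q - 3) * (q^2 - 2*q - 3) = -3*q^5 + 3*q^4 + 24*q^3 - 12*q^2 - 21*q + 9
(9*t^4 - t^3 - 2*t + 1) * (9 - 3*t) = -27*t^5 + 84*t^4 - 9*t^3 + 6*t^2 - 21*t + 9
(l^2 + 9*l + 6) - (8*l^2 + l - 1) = -7*l^2 + 8*l + 7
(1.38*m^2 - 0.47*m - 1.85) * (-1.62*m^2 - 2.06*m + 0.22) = -2.2356*m^4 - 2.0814*m^3 + 4.2688*m^2 + 3.7076*m - 0.407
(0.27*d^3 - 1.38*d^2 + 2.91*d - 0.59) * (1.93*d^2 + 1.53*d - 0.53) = 0.5211*d^5 - 2.2503*d^4 + 3.3618*d^3 + 4.045*d^2 - 2.445*d + 0.3127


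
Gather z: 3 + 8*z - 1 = 8*z + 2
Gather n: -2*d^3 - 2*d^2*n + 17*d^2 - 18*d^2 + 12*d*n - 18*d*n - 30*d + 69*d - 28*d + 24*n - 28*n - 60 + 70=-2*d^3 - d^2 + 11*d + n*(-2*d^2 - 6*d - 4) + 10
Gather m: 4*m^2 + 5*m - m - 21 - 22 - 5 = 4*m^2 + 4*m - 48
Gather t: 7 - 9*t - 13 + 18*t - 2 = 9*t - 8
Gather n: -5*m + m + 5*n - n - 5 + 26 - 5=-4*m + 4*n + 16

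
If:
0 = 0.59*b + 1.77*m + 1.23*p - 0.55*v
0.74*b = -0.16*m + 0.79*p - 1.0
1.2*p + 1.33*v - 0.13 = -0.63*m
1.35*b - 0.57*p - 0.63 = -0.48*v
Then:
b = 1.81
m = -2.58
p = 2.44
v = -0.89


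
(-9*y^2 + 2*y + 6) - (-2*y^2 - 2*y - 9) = -7*y^2 + 4*y + 15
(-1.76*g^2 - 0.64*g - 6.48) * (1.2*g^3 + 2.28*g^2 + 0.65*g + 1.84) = -2.112*g^5 - 4.7808*g^4 - 10.3792*g^3 - 18.4288*g^2 - 5.3896*g - 11.9232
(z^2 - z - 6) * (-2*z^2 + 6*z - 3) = -2*z^4 + 8*z^3 + 3*z^2 - 33*z + 18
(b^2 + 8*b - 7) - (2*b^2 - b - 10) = -b^2 + 9*b + 3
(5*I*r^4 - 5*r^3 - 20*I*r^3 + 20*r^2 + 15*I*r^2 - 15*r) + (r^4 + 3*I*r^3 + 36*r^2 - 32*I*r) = r^4 + 5*I*r^4 - 5*r^3 - 17*I*r^3 + 56*r^2 + 15*I*r^2 - 15*r - 32*I*r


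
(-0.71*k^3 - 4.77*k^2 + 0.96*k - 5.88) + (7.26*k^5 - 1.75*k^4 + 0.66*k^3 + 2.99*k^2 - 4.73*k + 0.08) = 7.26*k^5 - 1.75*k^4 - 0.0499999999999999*k^3 - 1.78*k^2 - 3.77*k - 5.8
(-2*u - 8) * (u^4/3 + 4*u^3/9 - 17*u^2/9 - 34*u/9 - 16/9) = -2*u^5/3 - 32*u^4/9 + 2*u^3/9 + 68*u^2/3 + 304*u/9 + 128/9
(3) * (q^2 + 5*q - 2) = 3*q^2 + 15*q - 6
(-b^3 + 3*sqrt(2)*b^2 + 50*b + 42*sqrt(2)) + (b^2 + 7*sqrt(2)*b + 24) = -b^3 + b^2 + 3*sqrt(2)*b^2 + 7*sqrt(2)*b + 50*b + 24 + 42*sqrt(2)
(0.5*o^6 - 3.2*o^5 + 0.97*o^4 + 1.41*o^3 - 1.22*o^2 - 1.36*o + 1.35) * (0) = 0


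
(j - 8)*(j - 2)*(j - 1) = j^3 - 11*j^2 + 26*j - 16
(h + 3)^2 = h^2 + 6*h + 9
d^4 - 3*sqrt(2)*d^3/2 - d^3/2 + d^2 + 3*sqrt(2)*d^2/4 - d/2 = d*(d - 1/2)*(d - sqrt(2))*(d - sqrt(2)/2)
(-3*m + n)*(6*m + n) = -18*m^2 + 3*m*n + n^2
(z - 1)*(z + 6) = z^2 + 5*z - 6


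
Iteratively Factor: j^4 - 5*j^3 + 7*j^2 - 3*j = (j)*(j^3 - 5*j^2 + 7*j - 3) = j*(j - 3)*(j^2 - 2*j + 1) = j*(j - 3)*(j - 1)*(j - 1)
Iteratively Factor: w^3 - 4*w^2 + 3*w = (w - 3)*(w^2 - w) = (w - 3)*(w - 1)*(w)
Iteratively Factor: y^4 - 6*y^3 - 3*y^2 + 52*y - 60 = (y - 2)*(y^3 - 4*y^2 - 11*y + 30) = (y - 5)*(y - 2)*(y^2 + y - 6) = (y - 5)*(y - 2)^2*(y + 3)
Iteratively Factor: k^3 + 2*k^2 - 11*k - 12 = (k - 3)*(k^2 + 5*k + 4) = (k - 3)*(k + 1)*(k + 4)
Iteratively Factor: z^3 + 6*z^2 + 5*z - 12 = (z - 1)*(z^2 + 7*z + 12) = (z - 1)*(z + 3)*(z + 4)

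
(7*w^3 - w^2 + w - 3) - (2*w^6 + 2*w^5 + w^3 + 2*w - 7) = -2*w^6 - 2*w^5 + 6*w^3 - w^2 - w + 4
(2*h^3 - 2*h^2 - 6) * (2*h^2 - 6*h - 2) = 4*h^5 - 16*h^4 + 8*h^3 - 8*h^2 + 36*h + 12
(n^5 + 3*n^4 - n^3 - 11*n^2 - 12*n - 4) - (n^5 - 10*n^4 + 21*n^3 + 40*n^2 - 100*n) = 13*n^4 - 22*n^3 - 51*n^2 + 88*n - 4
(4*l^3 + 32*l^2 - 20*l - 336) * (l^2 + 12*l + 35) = 4*l^5 + 80*l^4 + 504*l^3 + 544*l^2 - 4732*l - 11760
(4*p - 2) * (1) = 4*p - 2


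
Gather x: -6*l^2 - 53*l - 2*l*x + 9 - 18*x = -6*l^2 - 53*l + x*(-2*l - 18) + 9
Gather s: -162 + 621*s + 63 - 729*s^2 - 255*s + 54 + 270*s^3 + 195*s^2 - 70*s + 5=270*s^3 - 534*s^2 + 296*s - 40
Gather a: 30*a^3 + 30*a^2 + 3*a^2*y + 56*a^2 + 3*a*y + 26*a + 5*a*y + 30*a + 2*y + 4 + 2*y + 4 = 30*a^3 + a^2*(3*y + 86) + a*(8*y + 56) + 4*y + 8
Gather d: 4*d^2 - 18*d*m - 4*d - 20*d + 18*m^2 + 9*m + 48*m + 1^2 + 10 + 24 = 4*d^2 + d*(-18*m - 24) + 18*m^2 + 57*m + 35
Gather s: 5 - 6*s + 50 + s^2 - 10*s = s^2 - 16*s + 55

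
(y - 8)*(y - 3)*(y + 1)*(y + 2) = y^4 - 8*y^3 - 7*y^2 + 50*y + 48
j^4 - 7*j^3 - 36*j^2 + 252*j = j*(j - 7)*(j - 6)*(j + 6)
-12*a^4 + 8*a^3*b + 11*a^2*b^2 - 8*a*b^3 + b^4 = (-6*a + b)*(-2*a + b)*(-a + b)*(a + b)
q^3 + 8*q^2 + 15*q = q*(q + 3)*(q + 5)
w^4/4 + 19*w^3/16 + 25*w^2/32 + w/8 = w*(w/4 + 1)*(w + 1/4)*(w + 1/2)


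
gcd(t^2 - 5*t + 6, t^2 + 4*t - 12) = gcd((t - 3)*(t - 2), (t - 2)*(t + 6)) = t - 2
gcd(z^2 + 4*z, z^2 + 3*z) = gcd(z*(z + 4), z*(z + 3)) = z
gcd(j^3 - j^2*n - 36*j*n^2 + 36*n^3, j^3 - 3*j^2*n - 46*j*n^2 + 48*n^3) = j^2 + 5*j*n - 6*n^2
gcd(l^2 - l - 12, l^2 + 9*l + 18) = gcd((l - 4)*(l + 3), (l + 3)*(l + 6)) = l + 3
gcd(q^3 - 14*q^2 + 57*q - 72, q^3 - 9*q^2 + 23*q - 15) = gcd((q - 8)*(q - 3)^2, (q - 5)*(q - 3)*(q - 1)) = q - 3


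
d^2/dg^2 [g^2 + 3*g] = 2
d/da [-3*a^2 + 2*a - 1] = 2 - 6*a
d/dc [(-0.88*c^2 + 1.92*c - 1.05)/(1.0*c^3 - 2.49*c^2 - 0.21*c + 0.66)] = (0.88*c^4 - 3.84*c^3 + 8.1156*c^2 - 6.3906*c + 1.0467)/(1.0*c^6 - 4.98*c^5 + 5.7801*c^4 + 2.3658*c^3 - 3.2427*c^2 - 0.2772*c + 0.4356)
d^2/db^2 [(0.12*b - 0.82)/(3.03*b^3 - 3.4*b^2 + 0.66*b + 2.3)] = (6.610248*b^5 - 97.757496*b^4 + 137.456688*b^3 - 76.749576*b^2 + 50.95836*b - 13.903504)/(27.818127*b^9 - 93.64518*b^8 + 123.258582*b^7 - 16.75171*b^6 - 115.319196*b^5 + 102.91812*b^4 + 17.406396*b^3 - 50.95236*b^2 + 10.4742*b + 12.167)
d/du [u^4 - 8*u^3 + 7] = 4*u^2*(u - 6)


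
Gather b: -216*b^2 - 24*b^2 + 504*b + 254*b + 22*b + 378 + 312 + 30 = -240*b^2 + 780*b + 720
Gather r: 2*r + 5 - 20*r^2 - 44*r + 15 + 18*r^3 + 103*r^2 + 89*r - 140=18*r^3 + 83*r^2 + 47*r - 120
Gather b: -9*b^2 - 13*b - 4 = -9*b^2 - 13*b - 4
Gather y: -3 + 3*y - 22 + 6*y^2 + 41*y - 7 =6*y^2 + 44*y - 32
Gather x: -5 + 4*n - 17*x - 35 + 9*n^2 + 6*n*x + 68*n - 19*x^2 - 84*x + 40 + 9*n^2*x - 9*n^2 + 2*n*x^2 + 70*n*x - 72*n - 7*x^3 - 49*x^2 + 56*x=-7*x^3 + x^2*(2*n - 68) + x*(9*n^2 + 76*n - 45)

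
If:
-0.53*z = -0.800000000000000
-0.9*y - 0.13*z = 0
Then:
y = -0.22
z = 1.51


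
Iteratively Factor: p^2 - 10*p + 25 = (p - 5)*(p - 5)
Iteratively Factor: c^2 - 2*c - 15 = (c - 5)*(c + 3)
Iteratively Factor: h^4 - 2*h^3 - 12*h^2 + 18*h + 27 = (h + 3)*(h^3 - 5*h^2 + 3*h + 9) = (h - 3)*(h + 3)*(h^2 - 2*h - 3) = (h - 3)*(h + 1)*(h + 3)*(h - 3)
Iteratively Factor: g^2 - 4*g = (g)*(g - 4)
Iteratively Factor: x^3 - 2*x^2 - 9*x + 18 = (x + 3)*(x^2 - 5*x + 6) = (x - 3)*(x + 3)*(x - 2)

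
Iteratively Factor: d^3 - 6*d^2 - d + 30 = (d - 5)*(d^2 - d - 6) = (d - 5)*(d + 2)*(d - 3)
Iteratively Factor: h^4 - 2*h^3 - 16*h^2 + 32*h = (h + 4)*(h^3 - 6*h^2 + 8*h) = (h - 4)*(h + 4)*(h^2 - 2*h) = (h - 4)*(h - 2)*(h + 4)*(h)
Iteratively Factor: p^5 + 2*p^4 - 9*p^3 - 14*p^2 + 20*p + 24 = (p + 2)*(p^4 - 9*p^2 + 4*p + 12) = (p + 1)*(p + 2)*(p^3 - p^2 - 8*p + 12) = (p - 2)*(p + 1)*(p + 2)*(p^2 + p - 6) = (p - 2)^2*(p + 1)*(p + 2)*(p + 3)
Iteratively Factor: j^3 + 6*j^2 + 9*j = (j + 3)*(j^2 + 3*j) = (j + 3)^2*(j)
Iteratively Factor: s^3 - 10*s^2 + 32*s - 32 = (s - 2)*(s^2 - 8*s + 16) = (s - 4)*(s - 2)*(s - 4)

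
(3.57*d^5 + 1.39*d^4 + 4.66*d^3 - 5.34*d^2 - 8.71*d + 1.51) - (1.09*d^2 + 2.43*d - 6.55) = 3.57*d^5 + 1.39*d^4 + 4.66*d^3 - 6.43*d^2 - 11.14*d + 8.06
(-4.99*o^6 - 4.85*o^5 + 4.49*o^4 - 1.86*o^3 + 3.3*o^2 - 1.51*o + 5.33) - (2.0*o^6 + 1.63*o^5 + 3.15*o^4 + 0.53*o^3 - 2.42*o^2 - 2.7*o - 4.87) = -6.99*o^6 - 6.48*o^5 + 1.34*o^4 - 2.39*o^3 + 5.72*o^2 + 1.19*o + 10.2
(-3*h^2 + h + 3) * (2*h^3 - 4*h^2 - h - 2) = -6*h^5 + 14*h^4 + 5*h^3 - 7*h^2 - 5*h - 6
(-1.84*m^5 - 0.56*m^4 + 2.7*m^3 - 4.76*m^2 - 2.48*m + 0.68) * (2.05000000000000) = -3.772*m^5 - 1.148*m^4 + 5.535*m^3 - 9.758*m^2 - 5.084*m + 1.394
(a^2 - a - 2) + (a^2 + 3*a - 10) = 2*a^2 + 2*a - 12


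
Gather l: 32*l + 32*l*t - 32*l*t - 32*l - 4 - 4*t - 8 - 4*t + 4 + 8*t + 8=0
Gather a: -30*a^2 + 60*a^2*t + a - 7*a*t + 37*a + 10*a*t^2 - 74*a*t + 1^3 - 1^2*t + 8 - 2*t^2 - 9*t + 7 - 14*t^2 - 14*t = a^2*(60*t - 30) + a*(10*t^2 - 81*t + 38) - 16*t^2 - 24*t + 16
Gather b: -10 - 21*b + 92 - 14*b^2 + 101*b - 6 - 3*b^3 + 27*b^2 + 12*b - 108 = -3*b^3 + 13*b^2 + 92*b - 32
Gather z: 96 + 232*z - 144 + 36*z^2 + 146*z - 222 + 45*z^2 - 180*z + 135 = 81*z^2 + 198*z - 135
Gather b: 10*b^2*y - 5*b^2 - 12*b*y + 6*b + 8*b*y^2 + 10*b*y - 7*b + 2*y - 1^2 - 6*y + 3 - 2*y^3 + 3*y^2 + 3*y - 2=b^2*(10*y - 5) + b*(8*y^2 - 2*y - 1) - 2*y^3 + 3*y^2 - y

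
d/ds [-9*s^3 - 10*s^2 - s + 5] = -27*s^2 - 20*s - 1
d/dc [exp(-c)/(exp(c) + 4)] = 2*(-exp(c) - 2)*exp(-c)/(exp(2*c) + 8*exp(c) + 16)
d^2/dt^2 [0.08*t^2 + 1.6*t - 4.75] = 0.160000000000000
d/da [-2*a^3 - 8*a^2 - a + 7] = -6*a^2 - 16*a - 1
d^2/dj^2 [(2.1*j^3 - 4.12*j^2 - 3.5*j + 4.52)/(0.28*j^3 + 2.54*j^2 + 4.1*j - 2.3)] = (-3.633056*j^6 - 16.1112*j^5 + 33.924576*j^4 + 158.112624*j^3 - 84.1790879999999*j^2 + 243.86496*j + 95.17448)/(0.021952*j^9 + 0.597408*j^8 + 6.383664*j^7 + 33.341624*j^6 + 83.66052*j^5 + 67.73376*j^4 - 70.3486*j^3 - 75.6792*j^2 + 65.067*j - 12.167)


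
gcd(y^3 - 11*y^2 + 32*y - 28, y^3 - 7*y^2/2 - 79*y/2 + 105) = y - 7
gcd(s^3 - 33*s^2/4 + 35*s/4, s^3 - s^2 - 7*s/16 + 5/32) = s - 5/4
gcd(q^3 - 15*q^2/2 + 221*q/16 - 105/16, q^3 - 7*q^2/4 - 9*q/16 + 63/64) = q^2 - 5*q/2 + 21/16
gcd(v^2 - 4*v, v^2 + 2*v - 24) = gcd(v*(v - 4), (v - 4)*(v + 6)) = v - 4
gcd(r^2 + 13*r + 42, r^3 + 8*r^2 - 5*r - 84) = r + 7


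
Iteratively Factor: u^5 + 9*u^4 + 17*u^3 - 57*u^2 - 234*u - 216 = (u + 2)*(u^4 + 7*u^3 + 3*u^2 - 63*u - 108) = (u + 2)*(u + 3)*(u^3 + 4*u^2 - 9*u - 36) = (u + 2)*(u + 3)*(u + 4)*(u^2 - 9) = (u + 2)*(u + 3)^2*(u + 4)*(u - 3)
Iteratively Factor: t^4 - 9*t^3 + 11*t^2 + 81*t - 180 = (t - 3)*(t^3 - 6*t^2 - 7*t + 60) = (t - 3)*(t + 3)*(t^2 - 9*t + 20) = (t - 5)*(t - 3)*(t + 3)*(t - 4)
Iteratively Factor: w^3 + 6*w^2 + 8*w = (w + 4)*(w^2 + 2*w) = w*(w + 4)*(w + 2)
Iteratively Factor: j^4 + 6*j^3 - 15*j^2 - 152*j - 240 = (j - 5)*(j^3 + 11*j^2 + 40*j + 48) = (j - 5)*(j + 4)*(j^2 + 7*j + 12) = (j - 5)*(j + 4)^2*(j + 3)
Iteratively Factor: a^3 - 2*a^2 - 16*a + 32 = (a + 4)*(a^2 - 6*a + 8) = (a - 4)*(a + 4)*(a - 2)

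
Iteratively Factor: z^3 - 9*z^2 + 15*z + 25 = (z - 5)*(z^2 - 4*z - 5) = (z - 5)^2*(z + 1)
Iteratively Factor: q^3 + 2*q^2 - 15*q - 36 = (q + 3)*(q^2 - q - 12) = (q - 4)*(q + 3)*(q + 3)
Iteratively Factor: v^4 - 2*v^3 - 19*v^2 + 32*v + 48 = (v + 4)*(v^3 - 6*v^2 + 5*v + 12) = (v - 4)*(v + 4)*(v^2 - 2*v - 3) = (v - 4)*(v - 3)*(v + 4)*(v + 1)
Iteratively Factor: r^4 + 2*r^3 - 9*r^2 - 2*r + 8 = (r - 2)*(r^3 + 4*r^2 - r - 4) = (r - 2)*(r - 1)*(r^2 + 5*r + 4) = (r - 2)*(r - 1)*(r + 4)*(r + 1)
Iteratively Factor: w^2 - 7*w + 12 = (w - 4)*(w - 3)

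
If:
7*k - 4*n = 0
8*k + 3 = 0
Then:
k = -3/8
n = -21/32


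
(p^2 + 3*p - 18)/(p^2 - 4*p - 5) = (-p^2 - 3*p + 18)/(-p^2 + 4*p + 5)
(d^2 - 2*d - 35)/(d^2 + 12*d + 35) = (d - 7)/(d + 7)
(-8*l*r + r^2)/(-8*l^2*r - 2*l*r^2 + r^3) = (8*l - r)/(8*l^2 + 2*l*r - r^2)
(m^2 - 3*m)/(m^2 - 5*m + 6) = m/(m - 2)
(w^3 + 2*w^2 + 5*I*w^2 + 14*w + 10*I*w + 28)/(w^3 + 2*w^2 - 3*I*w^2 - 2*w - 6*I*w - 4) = (w + 7*I)/(w - I)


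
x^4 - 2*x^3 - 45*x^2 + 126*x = x*(x - 6)*(x - 3)*(x + 7)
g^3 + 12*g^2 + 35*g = g*(g + 5)*(g + 7)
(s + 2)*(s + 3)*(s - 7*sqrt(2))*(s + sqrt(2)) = s^4 - 6*sqrt(2)*s^3 + 5*s^3 - 30*sqrt(2)*s^2 - 8*s^2 - 70*s - 36*sqrt(2)*s - 84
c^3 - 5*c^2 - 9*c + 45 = (c - 5)*(c - 3)*(c + 3)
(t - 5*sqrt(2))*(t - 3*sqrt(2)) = t^2 - 8*sqrt(2)*t + 30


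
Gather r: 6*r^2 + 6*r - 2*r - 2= 6*r^2 + 4*r - 2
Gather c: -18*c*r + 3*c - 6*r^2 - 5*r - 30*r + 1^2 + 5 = c*(3 - 18*r) - 6*r^2 - 35*r + 6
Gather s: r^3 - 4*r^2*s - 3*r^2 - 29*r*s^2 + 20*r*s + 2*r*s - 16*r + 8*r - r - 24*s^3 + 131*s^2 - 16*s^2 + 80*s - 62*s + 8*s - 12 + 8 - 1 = r^3 - 3*r^2 - 9*r - 24*s^3 + s^2*(115 - 29*r) + s*(-4*r^2 + 22*r + 26) - 5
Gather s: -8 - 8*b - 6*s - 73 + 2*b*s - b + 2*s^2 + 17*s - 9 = -9*b + 2*s^2 + s*(2*b + 11) - 90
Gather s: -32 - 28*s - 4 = -28*s - 36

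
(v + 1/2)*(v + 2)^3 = v^4 + 13*v^3/2 + 15*v^2 + 14*v + 4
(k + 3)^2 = k^2 + 6*k + 9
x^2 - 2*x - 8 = (x - 4)*(x + 2)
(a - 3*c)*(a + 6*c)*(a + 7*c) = a^3 + 10*a^2*c + 3*a*c^2 - 126*c^3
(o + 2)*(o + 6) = o^2 + 8*o + 12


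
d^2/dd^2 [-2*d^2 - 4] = -4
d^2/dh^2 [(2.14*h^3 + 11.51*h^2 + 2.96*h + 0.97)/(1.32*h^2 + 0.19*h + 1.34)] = (5.6843418860808e-14*h^4 - 2.87436400000001*h^3 - 108.743496*h^2 - 6.89872800000001*h + 36.466042)/(2.299968*h^6 + 0.993168*h^5 + 7.147404*h^4 + 2.023291*h^3 + 7.255698*h^2 + 1.023492*h + 2.406104)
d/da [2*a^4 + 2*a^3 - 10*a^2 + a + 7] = 8*a^3 + 6*a^2 - 20*a + 1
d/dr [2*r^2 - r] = 4*r - 1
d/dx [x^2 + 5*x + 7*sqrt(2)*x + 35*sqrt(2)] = 2*x + 5 + 7*sqrt(2)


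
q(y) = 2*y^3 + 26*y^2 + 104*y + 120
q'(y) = 6*y^2 + 52*y + 104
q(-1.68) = 9.18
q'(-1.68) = 33.57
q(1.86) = 416.26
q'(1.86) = 221.48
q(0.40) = 165.89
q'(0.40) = 125.76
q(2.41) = 549.65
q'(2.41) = 264.17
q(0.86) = 229.94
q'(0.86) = 153.16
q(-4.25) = -5.91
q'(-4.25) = -8.62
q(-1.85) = 3.92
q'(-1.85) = 28.34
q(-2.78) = -11.15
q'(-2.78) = 5.81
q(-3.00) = -12.00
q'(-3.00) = 2.00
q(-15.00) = -2340.00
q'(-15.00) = 674.00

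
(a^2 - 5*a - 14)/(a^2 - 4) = (a - 7)/(a - 2)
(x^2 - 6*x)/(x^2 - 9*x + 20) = x*(x - 6)/(x^2 - 9*x + 20)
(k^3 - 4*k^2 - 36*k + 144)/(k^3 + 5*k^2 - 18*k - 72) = (k - 6)/(k + 3)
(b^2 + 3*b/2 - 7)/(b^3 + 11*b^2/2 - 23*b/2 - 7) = (2*b + 7)/(2*b^2 + 15*b + 7)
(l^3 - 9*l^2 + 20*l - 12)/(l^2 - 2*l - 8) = (-l^3 + 9*l^2 - 20*l + 12)/(-l^2 + 2*l + 8)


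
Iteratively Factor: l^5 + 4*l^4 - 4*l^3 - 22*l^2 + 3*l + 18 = (l - 2)*(l^4 + 6*l^3 + 8*l^2 - 6*l - 9) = (l - 2)*(l - 1)*(l^3 + 7*l^2 + 15*l + 9) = (l - 2)*(l - 1)*(l + 1)*(l^2 + 6*l + 9) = (l - 2)*(l - 1)*(l + 1)*(l + 3)*(l + 3)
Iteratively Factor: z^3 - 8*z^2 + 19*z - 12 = (z - 1)*(z^2 - 7*z + 12) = (z - 4)*(z - 1)*(z - 3)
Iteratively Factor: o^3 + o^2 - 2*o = (o + 2)*(o^2 - o) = o*(o + 2)*(o - 1)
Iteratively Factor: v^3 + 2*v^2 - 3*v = (v + 3)*(v^2 - v) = (v - 1)*(v + 3)*(v)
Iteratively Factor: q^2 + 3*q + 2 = (q + 2)*(q + 1)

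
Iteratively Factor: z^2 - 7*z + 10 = (z - 2)*(z - 5)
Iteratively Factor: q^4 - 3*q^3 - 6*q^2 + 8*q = (q + 2)*(q^3 - 5*q^2 + 4*q) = q*(q + 2)*(q^2 - 5*q + 4) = q*(q - 1)*(q + 2)*(q - 4)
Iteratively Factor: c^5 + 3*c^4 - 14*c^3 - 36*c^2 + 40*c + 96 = (c + 2)*(c^4 + c^3 - 16*c^2 - 4*c + 48) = (c - 2)*(c + 2)*(c^3 + 3*c^2 - 10*c - 24) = (c - 3)*(c - 2)*(c + 2)*(c^2 + 6*c + 8) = (c - 3)*(c - 2)*(c + 2)^2*(c + 4)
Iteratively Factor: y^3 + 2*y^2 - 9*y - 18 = (y - 3)*(y^2 + 5*y + 6) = (y - 3)*(y + 2)*(y + 3)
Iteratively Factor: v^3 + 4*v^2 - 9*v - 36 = (v - 3)*(v^2 + 7*v + 12) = (v - 3)*(v + 4)*(v + 3)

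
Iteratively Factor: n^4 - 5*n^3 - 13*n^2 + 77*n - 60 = (n - 3)*(n^3 - 2*n^2 - 19*n + 20) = (n - 3)*(n + 4)*(n^2 - 6*n + 5) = (n - 5)*(n - 3)*(n + 4)*(n - 1)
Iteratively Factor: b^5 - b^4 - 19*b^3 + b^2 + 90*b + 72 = (b + 3)*(b^4 - 4*b^3 - 7*b^2 + 22*b + 24) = (b + 1)*(b + 3)*(b^3 - 5*b^2 - 2*b + 24) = (b + 1)*(b + 2)*(b + 3)*(b^2 - 7*b + 12) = (b - 3)*(b + 1)*(b + 2)*(b + 3)*(b - 4)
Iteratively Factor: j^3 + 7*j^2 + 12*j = (j)*(j^2 + 7*j + 12) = j*(j + 4)*(j + 3)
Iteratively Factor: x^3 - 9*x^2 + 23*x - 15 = (x - 1)*(x^2 - 8*x + 15) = (x - 3)*(x - 1)*(x - 5)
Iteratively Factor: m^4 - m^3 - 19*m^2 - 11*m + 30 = (m - 5)*(m^3 + 4*m^2 + m - 6) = (m - 5)*(m + 3)*(m^2 + m - 2) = (m - 5)*(m - 1)*(m + 3)*(m + 2)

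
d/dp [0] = 0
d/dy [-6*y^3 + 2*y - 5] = 2 - 18*y^2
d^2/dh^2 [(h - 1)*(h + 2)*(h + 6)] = 6*h + 14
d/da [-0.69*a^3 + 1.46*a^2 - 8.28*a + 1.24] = -2.07*a^2 + 2.92*a - 8.28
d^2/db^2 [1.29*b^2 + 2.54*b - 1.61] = 2.58000000000000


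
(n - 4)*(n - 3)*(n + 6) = n^3 - n^2 - 30*n + 72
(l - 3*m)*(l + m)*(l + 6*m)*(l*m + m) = l^4*m + 4*l^3*m^2 + l^3*m - 15*l^2*m^3 + 4*l^2*m^2 - 18*l*m^4 - 15*l*m^3 - 18*m^4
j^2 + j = j*(j + 1)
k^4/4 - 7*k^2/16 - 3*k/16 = k*(k/4 + 1/4)*(k - 3/2)*(k + 1/2)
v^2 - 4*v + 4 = (v - 2)^2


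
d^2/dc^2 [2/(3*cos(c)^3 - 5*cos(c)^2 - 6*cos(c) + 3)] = 2*((-15*cos(c) - 40*cos(2*c) + 27*cos(3*c))*(3*cos(c)^3 - 5*cos(c)^2 - 6*cos(c) + 3)/4 + 2*(-9*cos(c)^2 + 10*cos(c) + 6)^2*sin(c)^2)/(3*cos(c)^3 - 5*cos(c)^2 - 6*cos(c) + 3)^3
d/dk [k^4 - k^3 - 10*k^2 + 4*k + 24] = 4*k^3 - 3*k^2 - 20*k + 4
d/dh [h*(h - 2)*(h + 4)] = 3*h^2 + 4*h - 8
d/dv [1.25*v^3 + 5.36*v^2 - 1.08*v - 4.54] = 3.75*v^2 + 10.72*v - 1.08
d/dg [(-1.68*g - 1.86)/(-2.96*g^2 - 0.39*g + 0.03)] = (4.9728*g^2 + 0.6552*g - (1.68*g + 1.86)*(5.92*g + 0.39) - 0.0504)/(2.96*g^2 + 0.39*g - 0.03)^2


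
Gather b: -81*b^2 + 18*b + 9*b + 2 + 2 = -81*b^2 + 27*b + 4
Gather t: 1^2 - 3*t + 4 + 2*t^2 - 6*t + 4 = 2*t^2 - 9*t + 9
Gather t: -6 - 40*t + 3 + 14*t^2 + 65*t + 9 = 14*t^2 + 25*t + 6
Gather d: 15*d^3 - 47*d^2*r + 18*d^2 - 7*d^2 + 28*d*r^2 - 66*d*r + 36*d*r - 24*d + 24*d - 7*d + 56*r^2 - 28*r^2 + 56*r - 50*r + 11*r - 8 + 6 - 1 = 15*d^3 + d^2*(11 - 47*r) + d*(28*r^2 - 30*r - 7) + 28*r^2 + 17*r - 3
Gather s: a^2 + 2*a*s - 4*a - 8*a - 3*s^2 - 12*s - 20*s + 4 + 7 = a^2 - 12*a - 3*s^2 + s*(2*a - 32) + 11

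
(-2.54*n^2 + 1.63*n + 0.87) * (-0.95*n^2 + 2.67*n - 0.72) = 2.413*n^4 - 8.3303*n^3 + 5.3544*n^2 + 1.1493*n - 0.6264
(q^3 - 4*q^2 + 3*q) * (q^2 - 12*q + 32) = q^5 - 16*q^4 + 83*q^3 - 164*q^2 + 96*q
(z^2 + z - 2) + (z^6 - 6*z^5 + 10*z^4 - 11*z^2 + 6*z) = z^6 - 6*z^5 + 10*z^4 - 10*z^2 + 7*z - 2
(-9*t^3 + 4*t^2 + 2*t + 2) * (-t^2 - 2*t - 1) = 9*t^5 + 14*t^4 - t^3 - 10*t^2 - 6*t - 2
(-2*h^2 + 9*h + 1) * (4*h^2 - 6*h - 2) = -8*h^4 + 48*h^3 - 46*h^2 - 24*h - 2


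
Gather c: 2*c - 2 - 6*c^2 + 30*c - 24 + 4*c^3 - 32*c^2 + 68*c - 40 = 4*c^3 - 38*c^2 + 100*c - 66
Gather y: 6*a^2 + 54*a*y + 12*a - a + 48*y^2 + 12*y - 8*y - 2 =6*a^2 + 11*a + 48*y^2 + y*(54*a + 4) - 2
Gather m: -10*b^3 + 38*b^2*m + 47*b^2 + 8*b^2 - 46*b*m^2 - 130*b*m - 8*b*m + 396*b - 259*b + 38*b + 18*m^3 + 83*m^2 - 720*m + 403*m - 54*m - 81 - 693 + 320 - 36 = -10*b^3 + 55*b^2 + 175*b + 18*m^3 + m^2*(83 - 46*b) + m*(38*b^2 - 138*b - 371) - 490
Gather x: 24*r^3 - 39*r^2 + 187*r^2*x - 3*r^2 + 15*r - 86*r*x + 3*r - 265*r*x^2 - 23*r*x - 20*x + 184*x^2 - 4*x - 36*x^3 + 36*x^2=24*r^3 - 42*r^2 + 18*r - 36*x^3 + x^2*(220 - 265*r) + x*(187*r^2 - 109*r - 24)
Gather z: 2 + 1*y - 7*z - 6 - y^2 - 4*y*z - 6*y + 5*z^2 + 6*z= -y^2 - 5*y + 5*z^2 + z*(-4*y - 1) - 4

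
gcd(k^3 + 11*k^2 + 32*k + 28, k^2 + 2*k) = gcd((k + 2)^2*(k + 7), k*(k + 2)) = k + 2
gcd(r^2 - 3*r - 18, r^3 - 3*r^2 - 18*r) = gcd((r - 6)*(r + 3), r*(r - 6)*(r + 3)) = r^2 - 3*r - 18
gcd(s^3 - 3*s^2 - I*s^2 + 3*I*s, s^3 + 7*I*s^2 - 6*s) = s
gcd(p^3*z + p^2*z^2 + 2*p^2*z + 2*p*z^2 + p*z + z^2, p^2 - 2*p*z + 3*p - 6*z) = 1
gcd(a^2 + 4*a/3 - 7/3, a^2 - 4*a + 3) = a - 1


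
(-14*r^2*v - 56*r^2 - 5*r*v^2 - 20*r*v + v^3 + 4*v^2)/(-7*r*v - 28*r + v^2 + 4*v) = 2*r + v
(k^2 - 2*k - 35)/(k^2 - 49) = (k + 5)/(k + 7)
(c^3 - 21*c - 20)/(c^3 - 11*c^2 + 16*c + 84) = (c^3 - 21*c - 20)/(c^3 - 11*c^2 + 16*c + 84)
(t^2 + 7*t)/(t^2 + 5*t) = (t + 7)/(t + 5)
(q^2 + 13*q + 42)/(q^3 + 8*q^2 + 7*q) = (q + 6)/(q*(q + 1))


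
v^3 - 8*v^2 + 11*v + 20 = (v - 5)*(v - 4)*(v + 1)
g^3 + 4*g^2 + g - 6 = (g - 1)*(g + 2)*(g + 3)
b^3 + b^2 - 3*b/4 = b*(b - 1/2)*(b + 3/2)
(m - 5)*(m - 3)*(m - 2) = m^3 - 10*m^2 + 31*m - 30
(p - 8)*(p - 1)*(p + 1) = p^3 - 8*p^2 - p + 8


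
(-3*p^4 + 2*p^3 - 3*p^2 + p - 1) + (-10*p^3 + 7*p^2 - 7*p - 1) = -3*p^4 - 8*p^3 + 4*p^2 - 6*p - 2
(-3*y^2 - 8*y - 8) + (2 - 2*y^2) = -5*y^2 - 8*y - 6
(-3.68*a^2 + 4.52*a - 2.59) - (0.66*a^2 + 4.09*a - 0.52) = -4.34*a^2 + 0.43*a - 2.07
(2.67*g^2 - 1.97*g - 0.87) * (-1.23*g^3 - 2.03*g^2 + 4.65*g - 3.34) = -3.2841*g^5 - 2.997*g^4 + 17.4847*g^3 - 16.3122*g^2 + 2.5343*g + 2.9058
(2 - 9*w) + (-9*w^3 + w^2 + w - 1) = -9*w^3 + w^2 - 8*w + 1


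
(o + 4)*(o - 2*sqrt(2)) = o^2 - 2*sqrt(2)*o + 4*o - 8*sqrt(2)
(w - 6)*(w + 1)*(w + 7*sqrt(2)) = w^3 - 5*w^2 + 7*sqrt(2)*w^2 - 35*sqrt(2)*w - 6*w - 42*sqrt(2)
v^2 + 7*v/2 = v*(v + 7/2)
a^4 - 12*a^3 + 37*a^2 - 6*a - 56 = (a - 7)*(a - 4)*(a - 2)*(a + 1)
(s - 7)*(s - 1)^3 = s^4 - 10*s^3 + 24*s^2 - 22*s + 7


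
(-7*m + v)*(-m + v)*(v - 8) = 7*m^2*v - 56*m^2 - 8*m*v^2 + 64*m*v + v^3 - 8*v^2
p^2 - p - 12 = (p - 4)*(p + 3)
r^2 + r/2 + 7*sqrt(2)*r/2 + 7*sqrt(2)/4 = (r + 1/2)*(r + 7*sqrt(2)/2)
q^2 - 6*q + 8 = (q - 4)*(q - 2)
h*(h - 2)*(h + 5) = h^3 + 3*h^2 - 10*h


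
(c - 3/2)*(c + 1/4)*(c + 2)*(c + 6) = c^4 + 27*c^3/4 + 13*c^2/8 - 18*c - 9/2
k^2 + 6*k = k*(k + 6)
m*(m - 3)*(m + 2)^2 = m^4 + m^3 - 8*m^2 - 12*m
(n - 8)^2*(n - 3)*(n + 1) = n^4 - 18*n^3 + 93*n^2 - 80*n - 192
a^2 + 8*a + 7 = (a + 1)*(a + 7)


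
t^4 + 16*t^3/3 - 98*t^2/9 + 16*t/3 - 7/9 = (t - 1)*(t - 1/3)^2*(t + 7)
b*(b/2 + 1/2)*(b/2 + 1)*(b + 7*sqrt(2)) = b^4/4 + 3*b^3/4 + 7*sqrt(2)*b^3/4 + b^2/2 + 21*sqrt(2)*b^2/4 + 7*sqrt(2)*b/2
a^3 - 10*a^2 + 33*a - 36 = (a - 4)*(a - 3)^2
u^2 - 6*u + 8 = (u - 4)*(u - 2)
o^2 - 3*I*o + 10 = (o - 5*I)*(o + 2*I)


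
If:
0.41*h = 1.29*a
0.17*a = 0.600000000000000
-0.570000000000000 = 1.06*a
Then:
No Solution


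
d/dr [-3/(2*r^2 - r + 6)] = 3*(4*r - 1)/(2*r^2 - r + 6)^2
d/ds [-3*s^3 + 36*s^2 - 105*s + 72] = -9*s^2 + 72*s - 105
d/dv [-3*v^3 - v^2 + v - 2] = -9*v^2 - 2*v + 1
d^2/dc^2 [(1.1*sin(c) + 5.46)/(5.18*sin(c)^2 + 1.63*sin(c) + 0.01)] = (-29.5156399999999*sin(c)^5 - 576.731876*sin(c)^4 - 78.9297319999999*sin(c)^3 + 865.671992*sin(c)^2 + 276.352792*sin(c) + 28.411832)/(5.18*sin(c)^2 + 1.63*sin(c) + 0.01)^3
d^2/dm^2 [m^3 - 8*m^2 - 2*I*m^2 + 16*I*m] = 6*m - 16 - 4*I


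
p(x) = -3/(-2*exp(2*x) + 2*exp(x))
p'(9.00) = 0.00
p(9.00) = 0.00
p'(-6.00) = 605.14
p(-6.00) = -606.65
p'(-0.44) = -5.30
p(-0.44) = -6.54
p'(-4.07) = 87.81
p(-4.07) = -89.36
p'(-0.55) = -2.24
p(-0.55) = -6.15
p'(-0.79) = 1.02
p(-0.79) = -6.05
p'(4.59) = -0.00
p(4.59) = 0.00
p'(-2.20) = 13.33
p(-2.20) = -15.22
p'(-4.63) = 153.76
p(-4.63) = -155.29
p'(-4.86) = 193.52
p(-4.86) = -195.05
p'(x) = -3*(4*exp(2*x) - 2*exp(x))/(-2*exp(2*x) + 2*exp(x))^2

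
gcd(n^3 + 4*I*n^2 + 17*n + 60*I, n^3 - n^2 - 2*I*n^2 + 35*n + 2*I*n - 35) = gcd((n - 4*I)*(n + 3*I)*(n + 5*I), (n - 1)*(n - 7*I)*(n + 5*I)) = n + 5*I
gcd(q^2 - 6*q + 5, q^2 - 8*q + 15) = q - 5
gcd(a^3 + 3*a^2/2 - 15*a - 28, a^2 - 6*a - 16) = a + 2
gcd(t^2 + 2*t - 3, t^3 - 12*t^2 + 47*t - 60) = 1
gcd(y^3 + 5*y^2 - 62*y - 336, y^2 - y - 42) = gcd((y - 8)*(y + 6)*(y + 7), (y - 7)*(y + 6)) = y + 6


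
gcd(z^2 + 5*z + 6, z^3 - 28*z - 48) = z + 2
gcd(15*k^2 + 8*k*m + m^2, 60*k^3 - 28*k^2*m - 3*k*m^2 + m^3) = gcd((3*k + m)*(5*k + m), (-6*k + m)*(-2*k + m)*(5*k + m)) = 5*k + m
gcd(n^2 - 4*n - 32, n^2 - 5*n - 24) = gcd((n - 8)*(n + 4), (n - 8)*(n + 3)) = n - 8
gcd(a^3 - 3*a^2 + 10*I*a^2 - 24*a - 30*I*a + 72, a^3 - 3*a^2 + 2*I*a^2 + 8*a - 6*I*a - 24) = a^2 + a*(-3 + 4*I) - 12*I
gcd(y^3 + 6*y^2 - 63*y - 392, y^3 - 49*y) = y + 7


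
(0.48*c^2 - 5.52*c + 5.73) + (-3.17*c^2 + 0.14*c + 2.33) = -2.69*c^2 - 5.38*c + 8.06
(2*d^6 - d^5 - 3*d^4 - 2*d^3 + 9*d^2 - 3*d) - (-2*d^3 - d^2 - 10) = 2*d^6 - d^5 - 3*d^4 + 10*d^2 - 3*d + 10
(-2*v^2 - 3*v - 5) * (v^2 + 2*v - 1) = -2*v^4 - 7*v^3 - 9*v^2 - 7*v + 5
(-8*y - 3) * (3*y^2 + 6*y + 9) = -24*y^3 - 57*y^2 - 90*y - 27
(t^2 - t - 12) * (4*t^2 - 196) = 4*t^4 - 4*t^3 - 244*t^2 + 196*t + 2352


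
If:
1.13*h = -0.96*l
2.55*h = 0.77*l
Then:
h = 0.00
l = 0.00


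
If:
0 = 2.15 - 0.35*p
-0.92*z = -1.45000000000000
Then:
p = 6.14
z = 1.58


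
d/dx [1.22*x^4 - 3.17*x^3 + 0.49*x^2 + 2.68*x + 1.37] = 4.88*x^3 - 9.51*x^2 + 0.98*x + 2.68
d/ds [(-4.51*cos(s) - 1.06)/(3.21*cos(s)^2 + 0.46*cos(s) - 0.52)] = (14.4771*sin(s)^2 - 6.8052*cos(s) - 17.3099)*sin(s)/(3.21*cos(s)^2 + 0.46*cos(s) - 0.52)^2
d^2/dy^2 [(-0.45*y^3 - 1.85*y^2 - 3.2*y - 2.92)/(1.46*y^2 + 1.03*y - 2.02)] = (8.88178419700125e-16*y^5 - 11.68727*y^3 - 64.464132*y^2 - 93.988296*y - 51.832304)/(3.112136*y^6 + 6.586644*y^5 - 8.270754*y^4 - 17.133329*y^3 + 11.443098*y^2 + 12.608436*y - 8.242408)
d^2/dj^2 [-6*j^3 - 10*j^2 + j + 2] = -36*j - 20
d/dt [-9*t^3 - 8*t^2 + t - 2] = -27*t^2 - 16*t + 1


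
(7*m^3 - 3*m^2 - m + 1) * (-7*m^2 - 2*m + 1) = -49*m^5 + 7*m^4 + 20*m^3 - 8*m^2 - 3*m + 1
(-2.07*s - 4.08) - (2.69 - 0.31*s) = -1.76*s - 6.77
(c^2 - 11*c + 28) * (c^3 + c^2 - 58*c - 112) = c^5 - 10*c^4 - 41*c^3 + 554*c^2 - 392*c - 3136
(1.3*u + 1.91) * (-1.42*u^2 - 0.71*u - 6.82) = -1.846*u^3 - 3.6352*u^2 - 10.2221*u - 13.0262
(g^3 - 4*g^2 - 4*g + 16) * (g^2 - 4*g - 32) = g^5 - 8*g^4 - 20*g^3 + 160*g^2 + 64*g - 512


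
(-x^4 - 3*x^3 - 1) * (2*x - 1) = -2*x^5 - 5*x^4 + 3*x^3 - 2*x + 1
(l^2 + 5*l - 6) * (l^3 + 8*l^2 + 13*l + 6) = l^5 + 13*l^4 + 47*l^3 + 23*l^2 - 48*l - 36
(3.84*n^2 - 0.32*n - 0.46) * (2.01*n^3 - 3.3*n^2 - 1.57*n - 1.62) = 7.7184*n^5 - 13.3152*n^4 - 5.8974*n^3 - 4.2004*n^2 + 1.2406*n + 0.7452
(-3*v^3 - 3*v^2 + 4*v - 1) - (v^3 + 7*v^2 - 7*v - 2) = -4*v^3 - 10*v^2 + 11*v + 1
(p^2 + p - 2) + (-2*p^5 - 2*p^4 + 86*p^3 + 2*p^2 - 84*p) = -2*p^5 - 2*p^4 + 86*p^3 + 3*p^2 - 83*p - 2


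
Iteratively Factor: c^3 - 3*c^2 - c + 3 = (c - 3)*(c^2 - 1) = (c - 3)*(c - 1)*(c + 1)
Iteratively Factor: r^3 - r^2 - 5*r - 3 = (r - 3)*(r^2 + 2*r + 1) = (r - 3)*(r + 1)*(r + 1)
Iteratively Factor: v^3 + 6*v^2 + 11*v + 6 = (v + 3)*(v^2 + 3*v + 2) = (v + 2)*(v + 3)*(v + 1)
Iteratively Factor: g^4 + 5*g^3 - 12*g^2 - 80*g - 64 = (g + 4)*(g^3 + g^2 - 16*g - 16) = (g + 4)^2*(g^2 - 3*g - 4) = (g - 4)*(g + 4)^2*(g + 1)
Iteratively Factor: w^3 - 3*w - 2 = (w - 2)*(w^2 + 2*w + 1) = (w - 2)*(w + 1)*(w + 1)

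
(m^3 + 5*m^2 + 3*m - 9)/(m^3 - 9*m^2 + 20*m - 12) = (m^2 + 6*m + 9)/(m^2 - 8*m + 12)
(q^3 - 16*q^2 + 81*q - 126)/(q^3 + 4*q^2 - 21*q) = (q^2 - 13*q + 42)/(q*(q + 7))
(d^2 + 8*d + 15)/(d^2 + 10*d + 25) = (d + 3)/(d + 5)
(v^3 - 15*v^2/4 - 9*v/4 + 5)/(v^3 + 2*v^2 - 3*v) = (v^2 - 11*v/4 - 5)/(v*(v + 3))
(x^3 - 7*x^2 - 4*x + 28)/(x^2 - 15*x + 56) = (x^2 - 4)/(x - 8)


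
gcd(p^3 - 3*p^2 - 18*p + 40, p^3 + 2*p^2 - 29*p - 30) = p - 5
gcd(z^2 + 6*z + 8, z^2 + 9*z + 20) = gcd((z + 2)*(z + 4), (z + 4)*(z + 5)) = z + 4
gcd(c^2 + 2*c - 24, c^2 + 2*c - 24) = c^2 + 2*c - 24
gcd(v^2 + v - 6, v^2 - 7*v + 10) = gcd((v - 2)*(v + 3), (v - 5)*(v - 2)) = v - 2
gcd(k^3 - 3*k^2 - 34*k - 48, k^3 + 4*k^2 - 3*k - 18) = k + 3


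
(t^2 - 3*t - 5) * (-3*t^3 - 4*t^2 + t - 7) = -3*t^5 + 5*t^4 + 28*t^3 + 10*t^2 + 16*t + 35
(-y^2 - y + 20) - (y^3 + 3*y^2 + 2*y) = -y^3 - 4*y^2 - 3*y + 20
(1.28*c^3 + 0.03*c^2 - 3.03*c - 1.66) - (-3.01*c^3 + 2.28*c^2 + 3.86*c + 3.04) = 4.29*c^3 - 2.25*c^2 - 6.89*c - 4.7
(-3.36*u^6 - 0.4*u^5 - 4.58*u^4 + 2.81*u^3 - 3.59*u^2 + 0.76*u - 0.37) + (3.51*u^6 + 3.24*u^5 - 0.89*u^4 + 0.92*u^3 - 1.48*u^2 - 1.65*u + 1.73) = 0.15*u^6 + 2.84*u^5 - 5.47*u^4 + 3.73*u^3 - 5.07*u^2 - 0.89*u + 1.36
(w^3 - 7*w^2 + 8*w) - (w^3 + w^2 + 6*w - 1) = -8*w^2 + 2*w + 1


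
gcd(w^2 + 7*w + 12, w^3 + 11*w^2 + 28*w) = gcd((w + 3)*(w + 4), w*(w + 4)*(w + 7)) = w + 4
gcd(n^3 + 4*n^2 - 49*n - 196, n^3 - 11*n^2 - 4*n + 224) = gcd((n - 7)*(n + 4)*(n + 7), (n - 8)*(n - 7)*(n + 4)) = n^2 - 3*n - 28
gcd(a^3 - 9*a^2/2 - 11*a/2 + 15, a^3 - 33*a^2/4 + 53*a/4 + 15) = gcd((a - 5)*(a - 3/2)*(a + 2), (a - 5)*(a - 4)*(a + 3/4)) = a - 5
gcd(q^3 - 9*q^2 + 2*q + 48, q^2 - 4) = q + 2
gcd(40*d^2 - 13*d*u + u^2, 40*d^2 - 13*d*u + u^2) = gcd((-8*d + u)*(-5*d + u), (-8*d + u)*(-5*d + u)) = 40*d^2 - 13*d*u + u^2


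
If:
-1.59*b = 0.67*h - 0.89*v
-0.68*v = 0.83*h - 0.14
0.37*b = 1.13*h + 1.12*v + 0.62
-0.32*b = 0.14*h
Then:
No Solution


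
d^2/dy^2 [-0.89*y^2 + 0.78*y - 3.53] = -1.78000000000000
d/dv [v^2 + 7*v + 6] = 2*v + 7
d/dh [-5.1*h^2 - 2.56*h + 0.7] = -10.2*h - 2.56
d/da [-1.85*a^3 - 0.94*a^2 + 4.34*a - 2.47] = -5.55*a^2 - 1.88*a + 4.34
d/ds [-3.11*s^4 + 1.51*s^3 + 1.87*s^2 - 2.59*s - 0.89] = -12.44*s^3 + 4.53*s^2 + 3.74*s - 2.59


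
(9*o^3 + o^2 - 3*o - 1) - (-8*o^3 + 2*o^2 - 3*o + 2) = 17*o^3 - o^2 - 3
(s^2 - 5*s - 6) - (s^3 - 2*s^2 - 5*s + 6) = -s^3 + 3*s^2 - 12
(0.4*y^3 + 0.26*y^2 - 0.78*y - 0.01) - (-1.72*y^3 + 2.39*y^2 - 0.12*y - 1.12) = 2.12*y^3 - 2.13*y^2 - 0.66*y + 1.11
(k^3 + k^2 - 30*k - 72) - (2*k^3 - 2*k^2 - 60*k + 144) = -k^3 + 3*k^2 + 30*k - 216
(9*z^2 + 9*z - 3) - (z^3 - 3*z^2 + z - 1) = -z^3 + 12*z^2 + 8*z - 2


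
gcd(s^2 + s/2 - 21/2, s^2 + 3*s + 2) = 1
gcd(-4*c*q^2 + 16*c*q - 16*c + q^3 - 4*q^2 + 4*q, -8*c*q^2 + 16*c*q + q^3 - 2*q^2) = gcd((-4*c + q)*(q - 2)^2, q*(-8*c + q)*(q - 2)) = q - 2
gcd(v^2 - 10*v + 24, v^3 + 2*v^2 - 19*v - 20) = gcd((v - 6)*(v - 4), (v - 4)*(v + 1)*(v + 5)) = v - 4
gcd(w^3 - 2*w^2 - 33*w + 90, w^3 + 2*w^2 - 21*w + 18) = w^2 + 3*w - 18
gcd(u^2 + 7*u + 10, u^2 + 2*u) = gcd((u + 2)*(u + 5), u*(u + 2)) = u + 2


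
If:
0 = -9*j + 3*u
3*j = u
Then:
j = u/3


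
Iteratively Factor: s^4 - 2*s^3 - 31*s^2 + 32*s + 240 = (s + 4)*(s^3 - 6*s^2 - 7*s + 60) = (s - 5)*(s + 4)*(s^2 - s - 12) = (s - 5)*(s + 3)*(s + 4)*(s - 4)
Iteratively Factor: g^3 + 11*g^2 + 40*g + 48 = (g + 4)*(g^2 + 7*g + 12) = (g + 3)*(g + 4)*(g + 4)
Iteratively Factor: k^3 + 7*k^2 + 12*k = (k + 4)*(k^2 + 3*k) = (k + 3)*(k + 4)*(k)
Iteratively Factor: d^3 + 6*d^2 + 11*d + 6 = (d + 2)*(d^2 + 4*d + 3) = (d + 2)*(d + 3)*(d + 1)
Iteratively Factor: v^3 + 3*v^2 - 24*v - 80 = (v + 4)*(v^2 - v - 20) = (v - 5)*(v + 4)*(v + 4)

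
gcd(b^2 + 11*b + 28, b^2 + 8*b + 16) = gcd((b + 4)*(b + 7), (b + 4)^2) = b + 4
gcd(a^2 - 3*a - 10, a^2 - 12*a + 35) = a - 5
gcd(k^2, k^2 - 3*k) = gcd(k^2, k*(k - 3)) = k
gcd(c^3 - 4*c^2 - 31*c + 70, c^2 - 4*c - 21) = c - 7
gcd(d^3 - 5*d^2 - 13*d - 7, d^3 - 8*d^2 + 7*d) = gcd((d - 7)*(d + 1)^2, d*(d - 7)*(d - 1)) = d - 7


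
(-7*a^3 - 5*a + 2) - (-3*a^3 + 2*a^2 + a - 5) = -4*a^3 - 2*a^2 - 6*a + 7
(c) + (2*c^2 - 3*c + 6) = 2*c^2 - 2*c + 6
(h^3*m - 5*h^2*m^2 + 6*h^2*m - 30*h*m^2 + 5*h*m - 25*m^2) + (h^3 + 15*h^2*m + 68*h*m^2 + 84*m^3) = h^3*m + h^3 - 5*h^2*m^2 + 21*h^2*m + 38*h*m^2 + 5*h*m + 84*m^3 - 25*m^2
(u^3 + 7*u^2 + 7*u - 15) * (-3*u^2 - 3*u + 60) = -3*u^5 - 24*u^4 + 18*u^3 + 444*u^2 + 465*u - 900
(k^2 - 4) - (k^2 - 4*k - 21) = 4*k + 17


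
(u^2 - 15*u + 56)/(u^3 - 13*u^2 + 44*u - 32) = (u - 7)/(u^2 - 5*u + 4)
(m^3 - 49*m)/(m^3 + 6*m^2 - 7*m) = (m - 7)/(m - 1)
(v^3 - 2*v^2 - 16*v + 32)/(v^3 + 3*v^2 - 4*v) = (v^2 - 6*v + 8)/(v*(v - 1))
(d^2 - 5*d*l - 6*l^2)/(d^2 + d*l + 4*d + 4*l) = (d - 6*l)/(d + 4)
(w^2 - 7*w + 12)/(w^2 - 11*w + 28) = (w - 3)/(w - 7)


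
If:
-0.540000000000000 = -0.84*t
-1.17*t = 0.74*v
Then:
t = 0.64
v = -1.02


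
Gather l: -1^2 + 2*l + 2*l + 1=4*l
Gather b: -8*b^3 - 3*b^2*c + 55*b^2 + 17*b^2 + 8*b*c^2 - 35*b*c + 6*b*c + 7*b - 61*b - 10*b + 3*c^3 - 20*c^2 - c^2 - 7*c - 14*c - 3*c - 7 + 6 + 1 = -8*b^3 + b^2*(72 - 3*c) + b*(8*c^2 - 29*c - 64) + 3*c^3 - 21*c^2 - 24*c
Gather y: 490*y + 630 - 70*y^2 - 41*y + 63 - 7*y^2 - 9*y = -77*y^2 + 440*y + 693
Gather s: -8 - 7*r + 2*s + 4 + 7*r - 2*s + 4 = 0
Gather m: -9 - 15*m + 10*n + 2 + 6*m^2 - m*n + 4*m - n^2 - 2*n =6*m^2 + m*(-n - 11) - n^2 + 8*n - 7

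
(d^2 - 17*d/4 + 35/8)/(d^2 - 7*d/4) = (d - 5/2)/d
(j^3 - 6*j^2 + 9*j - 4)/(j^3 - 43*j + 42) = (j^2 - 5*j + 4)/(j^2 + j - 42)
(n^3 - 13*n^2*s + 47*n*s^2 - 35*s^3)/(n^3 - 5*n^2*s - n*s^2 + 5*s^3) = (n - 7*s)/(n + s)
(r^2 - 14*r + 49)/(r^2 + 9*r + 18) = (r^2 - 14*r + 49)/(r^2 + 9*r + 18)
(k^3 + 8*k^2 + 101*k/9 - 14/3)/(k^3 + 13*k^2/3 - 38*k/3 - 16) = (9*k^2 + 18*k - 7)/(3*(3*k^2 - 5*k - 8))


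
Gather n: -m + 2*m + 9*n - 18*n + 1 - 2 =m - 9*n - 1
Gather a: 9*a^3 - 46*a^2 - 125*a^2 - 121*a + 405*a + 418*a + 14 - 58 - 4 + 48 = 9*a^3 - 171*a^2 + 702*a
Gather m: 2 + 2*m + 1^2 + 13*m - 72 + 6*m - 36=21*m - 105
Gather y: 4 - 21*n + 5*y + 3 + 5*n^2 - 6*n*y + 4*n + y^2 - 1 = 5*n^2 - 17*n + y^2 + y*(5 - 6*n) + 6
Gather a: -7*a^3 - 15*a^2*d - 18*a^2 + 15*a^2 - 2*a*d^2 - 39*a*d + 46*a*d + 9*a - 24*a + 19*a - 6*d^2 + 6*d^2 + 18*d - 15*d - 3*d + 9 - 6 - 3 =-7*a^3 + a^2*(-15*d - 3) + a*(-2*d^2 + 7*d + 4)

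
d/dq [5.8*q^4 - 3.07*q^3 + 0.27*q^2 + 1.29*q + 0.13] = 23.2*q^3 - 9.21*q^2 + 0.54*q + 1.29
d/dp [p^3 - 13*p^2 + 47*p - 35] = 3*p^2 - 26*p + 47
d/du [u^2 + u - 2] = 2*u + 1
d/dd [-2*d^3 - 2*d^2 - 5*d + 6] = -6*d^2 - 4*d - 5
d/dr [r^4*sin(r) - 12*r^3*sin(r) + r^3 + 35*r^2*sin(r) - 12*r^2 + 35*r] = r^4*cos(r) + 4*r^3*sin(r) - 12*r^3*cos(r) - 36*r^2*sin(r) + 35*r^2*cos(r) + 3*r^2 + 70*r*sin(r) - 24*r + 35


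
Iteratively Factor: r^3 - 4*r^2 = (r)*(r^2 - 4*r) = r*(r - 4)*(r)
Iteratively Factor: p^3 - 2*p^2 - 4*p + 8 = (p - 2)*(p^2 - 4) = (p - 2)^2*(p + 2)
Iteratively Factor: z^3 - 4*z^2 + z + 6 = (z - 3)*(z^2 - z - 2) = (z - 3)*(z + 1)*(z - 2)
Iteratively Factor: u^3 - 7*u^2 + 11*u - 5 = (u - 1)*(u^2 - 6*u + 5) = (u - 5)*(u - 1)*(u - 1)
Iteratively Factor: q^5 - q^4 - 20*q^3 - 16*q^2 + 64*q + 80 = (q + 2)*(q^4 - 3*q^3 - 14*q^2 + 12*q + 40) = (q - 5)*(q + 2)*(q^3 + 2*q^2 - 4*q - 8) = (q - 5)*(q - 2)*(q + 2)*(q^2 + 4*q + 4) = (q - 5)*(q - 2)*(q + 2)^2*(q + 2)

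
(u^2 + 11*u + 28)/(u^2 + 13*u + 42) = (u + 4)/(u + 6)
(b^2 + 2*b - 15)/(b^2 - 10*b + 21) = (b + 5)/(b - 7)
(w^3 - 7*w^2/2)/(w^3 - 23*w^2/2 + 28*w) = w/(w - 8)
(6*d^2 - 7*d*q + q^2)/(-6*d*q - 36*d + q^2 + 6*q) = (-d + q)/(q + 6)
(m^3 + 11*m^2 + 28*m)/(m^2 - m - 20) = m*(m + 7)/(m - 5)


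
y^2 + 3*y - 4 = (y - 1)*(y + 4)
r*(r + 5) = r^2 + 5*r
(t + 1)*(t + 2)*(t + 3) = t^3 + 6*t^2 + 11*t + 6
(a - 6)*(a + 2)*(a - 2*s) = a^3 - 2*a^2*s - 4*a^2 + 8*a*s - 12*a + 24*s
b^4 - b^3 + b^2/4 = b^2*(b - 1/2)^2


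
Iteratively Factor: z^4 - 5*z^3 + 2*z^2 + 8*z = (z - 4)*(z^3 - z^2 - 2*z) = z*(z - 4)*(z^2 - z - 2) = z*(z - 4)*(z + 1)*(z - 2)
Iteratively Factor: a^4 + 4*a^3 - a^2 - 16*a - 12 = (a - 2)*(a^3 + 6*a^2 + 11*a + 6) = (a - 2)*(a + 1)*(a^2 + 5*a + 6) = (a - 2)*(a + 1)*(a + 3)*(a + 2)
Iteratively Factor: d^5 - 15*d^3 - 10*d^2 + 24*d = (d + 2)*(d^4 - 2*d^3 - 11*d^2 + 12*d) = (d + 2)*(d + 3)*(d^3 - 5*d^2 + 4*d) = (d - 1)*(d + 2)*(d + 3)*(d^2 - 4*d) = (d - 4)*(d - 1)*(d + 2)*(d + 3)*(d)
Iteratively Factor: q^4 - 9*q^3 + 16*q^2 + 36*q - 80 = (q - 2)*(q^3 - 7*q^2 + 2*q + 40) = (q - 4)*(q - 2)*(q^2 - 3*q - 10) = (q - 4)*(q - 2)*(q + 2)*(q - 5)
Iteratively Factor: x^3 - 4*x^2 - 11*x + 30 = (x - 5)*(x^2 + x - 6) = (x - 5)*(x + 3)*(x - 2)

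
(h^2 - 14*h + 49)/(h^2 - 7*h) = (h - 7)/h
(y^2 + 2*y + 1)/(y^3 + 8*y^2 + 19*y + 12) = (y + 1)/(y^2 + 7*y + 12)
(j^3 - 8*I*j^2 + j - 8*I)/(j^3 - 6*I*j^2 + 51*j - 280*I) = (j^2 + 1)/(j^2 + 2*I*j + 35)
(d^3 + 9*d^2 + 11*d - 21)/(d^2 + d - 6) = (d^2 + 6*d - 7)/(d - 2)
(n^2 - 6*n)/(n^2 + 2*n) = (n - 6)/(n + 2)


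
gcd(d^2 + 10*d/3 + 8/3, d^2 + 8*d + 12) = d + 2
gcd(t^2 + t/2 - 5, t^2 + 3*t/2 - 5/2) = t + 5/2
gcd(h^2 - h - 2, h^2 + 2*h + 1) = h + 1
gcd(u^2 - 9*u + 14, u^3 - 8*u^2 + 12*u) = u - 2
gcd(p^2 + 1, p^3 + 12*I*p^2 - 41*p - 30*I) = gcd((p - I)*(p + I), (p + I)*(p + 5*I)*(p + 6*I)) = p + I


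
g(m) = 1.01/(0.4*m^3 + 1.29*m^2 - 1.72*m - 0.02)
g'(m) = 1.01*(-1.2*m^2 - 2.58*m + 1.72)/(0.4*m^3 + 1.29*m^2 - 1.72*m - 0.02)^2 = (-1.212*m^2 - 2.6058*m + 1.7372)/(0.4*m^3 + 1.29*m^2 - 1.72*m - 0.02)^2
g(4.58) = 0.02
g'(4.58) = -0.01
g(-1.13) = 0.34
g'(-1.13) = 0.35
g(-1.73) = 0.21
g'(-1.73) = 0.12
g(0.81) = -2.85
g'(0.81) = -9.31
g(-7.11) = -0.02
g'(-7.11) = -0.01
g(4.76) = 0.02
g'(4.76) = -0.01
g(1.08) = 7.71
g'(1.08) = -145.27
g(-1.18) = 0.32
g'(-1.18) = 0.32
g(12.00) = 0.00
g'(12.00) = -0.00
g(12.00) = 0.00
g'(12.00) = -0.00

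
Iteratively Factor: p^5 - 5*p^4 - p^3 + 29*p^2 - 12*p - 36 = (p - 3)*(p^4 - 2*p^3 - 7*p^2 + 8*p + 12) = (p - 3)^2*(p^3 + p^2 - 4*p - 4) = (p - 3)^2*(p + 2)*(p^2 - p - 2) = (p - 3)^2*(p + 1)*(p + 2)*(p - 2)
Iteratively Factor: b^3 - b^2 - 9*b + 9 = (b - 3)*(b^2 + 2*b - 3) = (b - 3)*(b - 1)*(b + 3)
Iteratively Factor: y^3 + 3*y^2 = (y)*(y^2 + 3*y) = y^2*(y + 3)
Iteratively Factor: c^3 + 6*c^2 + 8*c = (c)*(c^2 + 6*c + 8) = c*(c + 4)*(c + 2)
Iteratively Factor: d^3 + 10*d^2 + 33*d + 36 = (d + 3)*(d^2 + 7*d + 12) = (d + 3)*(d + 4)*(d + 3)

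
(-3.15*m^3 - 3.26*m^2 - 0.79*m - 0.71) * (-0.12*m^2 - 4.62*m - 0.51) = 0.378*m^5 + 14.9442*m^4 + 16.7625*m^3 + 5.3976*m^2 + 3.6831*m + 0.3621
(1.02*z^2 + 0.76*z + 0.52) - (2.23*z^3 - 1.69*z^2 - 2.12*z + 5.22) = -2.23*z^3 + 2.71*z^2 + 2.88*z - 4.7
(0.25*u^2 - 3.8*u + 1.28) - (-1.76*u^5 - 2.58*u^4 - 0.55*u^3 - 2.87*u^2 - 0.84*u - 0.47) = 1.76*u^5 + 2.58*u^4 + 0.55*u^3 + 3.12*u^2 - 2.96*u + 1.75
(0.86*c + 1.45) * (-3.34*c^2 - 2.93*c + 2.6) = -2.8724*c^3 - 7.3628*c^2 - 2.0125*c + 3.77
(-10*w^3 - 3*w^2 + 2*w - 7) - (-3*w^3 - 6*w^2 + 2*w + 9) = -7*w^3 + 3*w^2 - 16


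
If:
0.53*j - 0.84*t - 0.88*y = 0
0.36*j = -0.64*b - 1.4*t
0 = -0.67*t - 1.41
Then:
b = 6.47970642072656 - 0.933962264150943*y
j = 1.66037735849057*y - 3.33539847930161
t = -2.10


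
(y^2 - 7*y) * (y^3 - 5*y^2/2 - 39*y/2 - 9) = y^5 - 19*y^4/2 - 2*y^3 + 255*y^2/2 + 63*y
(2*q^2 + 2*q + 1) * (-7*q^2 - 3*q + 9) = -14*q^4 - 20*q^3 + 5*q^2 + 15*q + 9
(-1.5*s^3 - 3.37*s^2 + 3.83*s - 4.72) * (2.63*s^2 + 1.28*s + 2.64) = -3.945*s^5 - 10.7831*s^4 + 1.7993*s^3 - 16.408*s^2 + 4.0696*s - 12.4608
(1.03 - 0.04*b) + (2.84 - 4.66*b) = 3.87 - 4.7*b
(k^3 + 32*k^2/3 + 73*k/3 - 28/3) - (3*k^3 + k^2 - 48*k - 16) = -2*k^3 + 29*k^2/3 + 217*k/3 + 20/3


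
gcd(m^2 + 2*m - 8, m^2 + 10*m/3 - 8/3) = m + 4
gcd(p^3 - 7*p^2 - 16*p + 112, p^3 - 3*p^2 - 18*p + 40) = p + 4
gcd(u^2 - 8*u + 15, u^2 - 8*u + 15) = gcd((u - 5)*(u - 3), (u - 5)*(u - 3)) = u^2 - 8*u + 15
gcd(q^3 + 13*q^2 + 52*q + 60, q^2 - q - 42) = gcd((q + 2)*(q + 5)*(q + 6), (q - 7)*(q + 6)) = q + 6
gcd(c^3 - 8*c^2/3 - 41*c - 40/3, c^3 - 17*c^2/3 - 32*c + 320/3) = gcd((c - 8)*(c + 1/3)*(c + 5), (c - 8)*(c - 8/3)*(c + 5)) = c^2 - 3*c - 40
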